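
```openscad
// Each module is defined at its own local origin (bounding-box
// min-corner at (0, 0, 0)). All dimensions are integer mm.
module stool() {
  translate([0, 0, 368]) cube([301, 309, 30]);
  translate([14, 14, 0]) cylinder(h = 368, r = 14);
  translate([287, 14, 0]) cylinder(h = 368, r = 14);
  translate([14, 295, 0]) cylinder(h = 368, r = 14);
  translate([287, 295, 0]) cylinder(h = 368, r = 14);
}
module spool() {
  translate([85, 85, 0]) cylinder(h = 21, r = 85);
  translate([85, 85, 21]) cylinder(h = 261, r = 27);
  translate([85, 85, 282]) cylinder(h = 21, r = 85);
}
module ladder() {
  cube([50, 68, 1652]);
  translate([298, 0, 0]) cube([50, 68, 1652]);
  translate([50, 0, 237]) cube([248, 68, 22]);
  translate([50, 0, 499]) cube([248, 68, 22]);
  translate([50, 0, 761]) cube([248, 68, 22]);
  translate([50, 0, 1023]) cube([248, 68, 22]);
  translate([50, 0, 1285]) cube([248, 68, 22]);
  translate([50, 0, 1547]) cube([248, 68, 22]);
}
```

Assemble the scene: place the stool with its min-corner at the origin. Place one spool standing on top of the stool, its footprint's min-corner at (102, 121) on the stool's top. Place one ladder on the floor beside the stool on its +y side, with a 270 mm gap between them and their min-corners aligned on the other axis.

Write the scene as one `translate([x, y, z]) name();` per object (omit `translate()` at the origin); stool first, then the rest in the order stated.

stool();
translate([102, 121, 398]) spool();
translate([0, 579, 0]) ladder();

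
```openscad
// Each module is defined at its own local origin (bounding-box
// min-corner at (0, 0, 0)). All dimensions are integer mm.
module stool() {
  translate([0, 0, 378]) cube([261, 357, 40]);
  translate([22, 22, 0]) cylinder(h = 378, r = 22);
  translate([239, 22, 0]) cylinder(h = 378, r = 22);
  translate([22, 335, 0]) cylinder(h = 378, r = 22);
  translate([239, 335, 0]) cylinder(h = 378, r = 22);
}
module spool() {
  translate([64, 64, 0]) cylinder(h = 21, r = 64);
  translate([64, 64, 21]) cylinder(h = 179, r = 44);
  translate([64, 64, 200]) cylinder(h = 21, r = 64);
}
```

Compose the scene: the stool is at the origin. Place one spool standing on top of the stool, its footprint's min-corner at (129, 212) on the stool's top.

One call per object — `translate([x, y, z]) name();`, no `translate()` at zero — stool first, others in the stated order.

stool();
translate([129, 212, 418]) spool();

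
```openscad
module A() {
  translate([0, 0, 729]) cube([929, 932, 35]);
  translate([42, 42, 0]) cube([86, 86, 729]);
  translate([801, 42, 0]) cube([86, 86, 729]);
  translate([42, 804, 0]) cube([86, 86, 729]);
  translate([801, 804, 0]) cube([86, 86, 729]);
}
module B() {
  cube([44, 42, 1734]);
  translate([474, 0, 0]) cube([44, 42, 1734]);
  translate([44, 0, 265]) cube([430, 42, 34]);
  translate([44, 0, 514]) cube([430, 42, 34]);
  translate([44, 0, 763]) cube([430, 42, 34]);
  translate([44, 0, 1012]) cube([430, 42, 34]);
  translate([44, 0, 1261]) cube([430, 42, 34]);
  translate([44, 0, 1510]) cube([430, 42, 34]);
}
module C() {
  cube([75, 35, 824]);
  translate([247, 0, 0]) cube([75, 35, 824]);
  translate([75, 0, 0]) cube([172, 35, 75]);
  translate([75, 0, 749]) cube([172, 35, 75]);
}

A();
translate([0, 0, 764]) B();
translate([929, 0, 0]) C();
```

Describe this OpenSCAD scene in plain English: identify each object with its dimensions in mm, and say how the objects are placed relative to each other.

A is a table: top 929 mm (x) × 932 mm (y), 35 mm thick, upper face at z = 764 mm, on four 86×86 mm square legs, each inset 42 mm from the nearest pair of top edges, running from z = 0 to the bottom of the top.

B is a wooden ladder with two side rails of 44×42 mm section and 1734 mm height, set 518 mm apart overall. Between them run 6 rectangular rungs (42 mm deep, 34 mm thick), front faces flush with the rails' −y face. The bottom of the first rung is 265 mm above the floor and each subsequent rung is 249 mm higher than the one below.

C is a picture frame with a 172×674 mm rectangular opening (x by z) and a uniform 75 mm border on every side. Frame depth is 35 mm along y. It is built from two vertical stiles running the full outside height and two horizontal rails spanning the gap between the stiles.

The ladder is on top of the table. The picture frame is against the table's +x side, with their −y faces flush.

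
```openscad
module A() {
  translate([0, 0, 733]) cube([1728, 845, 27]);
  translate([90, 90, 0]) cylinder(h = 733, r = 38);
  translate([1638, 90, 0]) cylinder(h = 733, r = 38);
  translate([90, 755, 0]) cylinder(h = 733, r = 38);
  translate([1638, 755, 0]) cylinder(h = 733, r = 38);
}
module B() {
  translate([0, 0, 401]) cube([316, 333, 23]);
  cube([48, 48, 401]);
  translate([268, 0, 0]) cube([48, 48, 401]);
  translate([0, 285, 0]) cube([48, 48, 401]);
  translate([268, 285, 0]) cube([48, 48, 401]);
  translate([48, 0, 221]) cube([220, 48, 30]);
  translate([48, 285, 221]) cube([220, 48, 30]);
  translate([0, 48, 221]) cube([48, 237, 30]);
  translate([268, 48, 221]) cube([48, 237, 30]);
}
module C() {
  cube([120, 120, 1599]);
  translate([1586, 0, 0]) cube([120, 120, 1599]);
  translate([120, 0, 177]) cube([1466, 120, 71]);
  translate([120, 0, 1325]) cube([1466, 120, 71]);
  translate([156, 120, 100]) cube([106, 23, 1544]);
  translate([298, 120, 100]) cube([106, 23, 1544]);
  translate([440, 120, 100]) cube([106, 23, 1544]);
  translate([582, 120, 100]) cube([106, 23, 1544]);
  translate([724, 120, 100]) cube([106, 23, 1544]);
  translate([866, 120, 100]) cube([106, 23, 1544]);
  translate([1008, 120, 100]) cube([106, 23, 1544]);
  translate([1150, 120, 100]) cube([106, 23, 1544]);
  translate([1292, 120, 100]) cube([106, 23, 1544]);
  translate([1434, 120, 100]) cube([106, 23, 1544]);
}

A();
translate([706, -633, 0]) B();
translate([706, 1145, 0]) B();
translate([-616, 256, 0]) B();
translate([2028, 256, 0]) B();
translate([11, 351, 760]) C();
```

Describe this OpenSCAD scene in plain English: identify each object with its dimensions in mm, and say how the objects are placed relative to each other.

A is a table: top 1728 mm (x) × 845 mm (y), 27 mm thick, upper face at z = 760 mm, on four round legs of 76 mm diameter, each leg's bounding box inset 52 mm from the nearest pair of top edges, running from z = 0 to the bottom of the top.

B is a four-legged stool. The seat is 316×333 mm, 23 mm thick, top at z = 424 mm. It stands on four square legs, each 48×48 mm in cross-section, from z = 0 to the seat underside, each flush with a corner of the seat. Four stretchers, 48 mm wide and 30 mm tall, connect adjacent legs with their undersides at z = 221 mm, each running between the inner faces of the legs it joins and aligned with the legs' outer faces on the other axis.

C is a fence section. Two 120×120 mm posts, 1599 mm tall, stand on the floor with a clear span of 1466 mm between their inner faces. Two horizontal rails of 120×71 mm section span the gap between the posts with their undersides at z = 177 mm and z = 1325 mm, flush with the posts' −y face. 10 pickets, each 106 mm wide, 23 mm thick and 1544 mm tall, are fixed to the +y face of the rails with their bottoms at z = 100 mm, evenly spaced across the span with equal gaps (rounded down to the nearest mm) at the −x end and between each pair — any rounding remainder accumulates at the +x end.

Four stools sit around the table at the −y, +y, −x, +x sides. The fence section is on top of the table, centred.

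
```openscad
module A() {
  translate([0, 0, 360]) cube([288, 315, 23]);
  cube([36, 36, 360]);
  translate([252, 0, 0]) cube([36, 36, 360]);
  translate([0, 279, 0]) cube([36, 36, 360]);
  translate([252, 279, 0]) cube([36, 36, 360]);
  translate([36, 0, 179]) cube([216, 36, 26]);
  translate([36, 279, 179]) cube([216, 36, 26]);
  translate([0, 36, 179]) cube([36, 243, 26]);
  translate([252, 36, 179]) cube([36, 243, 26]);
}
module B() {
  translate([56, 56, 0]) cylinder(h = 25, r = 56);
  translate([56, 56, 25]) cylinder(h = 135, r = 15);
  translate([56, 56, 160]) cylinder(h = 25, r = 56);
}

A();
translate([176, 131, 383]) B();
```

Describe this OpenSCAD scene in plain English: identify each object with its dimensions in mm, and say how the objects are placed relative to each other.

A is a simple wooden stool: a rectangular seat 288 mm (x) by 315 mm (y), 23 mm thick, top face at z = 383 mm, on four square legs, each 36×36 mm in cross-section. The legs rest on z = 0, each flush with a corner of the seat. Four stretchers, 36 mm wide and 26 mm tall, connect adjacent legs with their undersides at z = 179 mm, each running between the inner faces of the legs it joins and aligned with the legs' outer faces on the other axis.

B is a spool: two coaxial disc flanges of radius 56 mm and thickness 25 mm, joined by a core cylinder of radius 15 mm and height 135 mm. The lower flange rests on z = 0 and the three cylinders share a vertical axis.

The spool is on top of the stool.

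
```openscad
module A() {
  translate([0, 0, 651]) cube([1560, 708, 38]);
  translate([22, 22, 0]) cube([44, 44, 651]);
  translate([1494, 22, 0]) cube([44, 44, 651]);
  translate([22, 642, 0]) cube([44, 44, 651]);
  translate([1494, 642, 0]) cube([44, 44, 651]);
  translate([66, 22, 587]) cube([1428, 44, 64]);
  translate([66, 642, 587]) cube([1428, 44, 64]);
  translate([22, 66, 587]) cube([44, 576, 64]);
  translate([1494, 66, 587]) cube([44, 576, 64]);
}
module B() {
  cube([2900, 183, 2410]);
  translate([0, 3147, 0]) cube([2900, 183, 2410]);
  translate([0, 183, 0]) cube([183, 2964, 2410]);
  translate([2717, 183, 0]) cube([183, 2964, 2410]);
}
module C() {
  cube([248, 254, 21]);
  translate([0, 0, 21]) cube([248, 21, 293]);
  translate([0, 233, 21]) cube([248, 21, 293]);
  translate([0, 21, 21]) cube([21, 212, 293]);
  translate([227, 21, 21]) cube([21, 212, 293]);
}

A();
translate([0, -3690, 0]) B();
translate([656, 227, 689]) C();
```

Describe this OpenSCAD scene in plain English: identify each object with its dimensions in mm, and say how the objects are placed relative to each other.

A is a table with a 1560×708 mm rectangular top, 38 mm thick, top surface at z = 689 mm, supported by four 44×44 mm square legs, each inset 22 mm from the nearest pair of top edges, running from the floor. Four apron rails, 44 mm thick and 64 mm tall, run between adjacent legs with their top edges flush with the underside of the top and their outer faces flush with the legs' outer faces.

B is the wall frame of a small rectangular building: four walls, each 2410 mm tall and 183 mm thick, enclosing a footprint 2900 mm (x) by 3330 mm (y) outside-to-outside, with no floor or roof. The front and back walls (the −y and +y sides) span the full width; the two side walls fit between them.

C is an open-topped rectangular box: outside dimensions 248×254×314 mm, with a uniform wall and base thickness of 21 mm. The base is a full 248×254 slab on the floor; four walls sit on top of the base. The front and back walls (the −y and +y sides) span the full width; the two side walls fit between them.

The house frame is on the floor beside the table on its −y side. The open box is on top of the table, centred.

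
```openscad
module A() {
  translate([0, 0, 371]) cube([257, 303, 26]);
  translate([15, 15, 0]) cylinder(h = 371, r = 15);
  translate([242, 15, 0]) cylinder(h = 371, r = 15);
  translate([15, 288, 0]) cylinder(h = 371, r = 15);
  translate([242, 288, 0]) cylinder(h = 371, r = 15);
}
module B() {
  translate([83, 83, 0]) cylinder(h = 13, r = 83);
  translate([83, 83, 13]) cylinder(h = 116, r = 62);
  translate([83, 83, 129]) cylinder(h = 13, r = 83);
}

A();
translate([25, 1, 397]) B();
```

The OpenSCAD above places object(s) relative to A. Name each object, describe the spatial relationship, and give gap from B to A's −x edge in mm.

A is a stool. B is a spool. The spool is on top of the stool. The gap from the spool to the stool's −x edge is 25 mm.

The spool's min-x is at 25; the stool's min-x is 0; gap = 25 mm.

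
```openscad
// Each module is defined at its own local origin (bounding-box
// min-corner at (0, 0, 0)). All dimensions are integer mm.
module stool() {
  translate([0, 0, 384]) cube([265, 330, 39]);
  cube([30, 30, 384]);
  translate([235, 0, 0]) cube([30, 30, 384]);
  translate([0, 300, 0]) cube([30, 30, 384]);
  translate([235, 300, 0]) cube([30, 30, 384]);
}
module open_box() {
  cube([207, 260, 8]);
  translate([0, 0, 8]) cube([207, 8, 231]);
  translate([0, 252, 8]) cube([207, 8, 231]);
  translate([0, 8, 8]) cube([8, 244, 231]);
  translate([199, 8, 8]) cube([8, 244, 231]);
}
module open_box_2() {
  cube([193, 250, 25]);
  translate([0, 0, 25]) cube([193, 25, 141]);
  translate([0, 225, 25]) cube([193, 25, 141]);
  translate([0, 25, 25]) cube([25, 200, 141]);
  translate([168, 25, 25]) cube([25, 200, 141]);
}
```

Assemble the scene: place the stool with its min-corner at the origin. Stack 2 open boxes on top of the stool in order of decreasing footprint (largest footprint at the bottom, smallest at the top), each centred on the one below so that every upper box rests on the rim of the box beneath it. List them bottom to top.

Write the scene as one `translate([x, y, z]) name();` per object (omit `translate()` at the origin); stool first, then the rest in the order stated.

stool();
translate([29, 35, 423]) open_box();
translate([36, 40, 662]) open_box_2();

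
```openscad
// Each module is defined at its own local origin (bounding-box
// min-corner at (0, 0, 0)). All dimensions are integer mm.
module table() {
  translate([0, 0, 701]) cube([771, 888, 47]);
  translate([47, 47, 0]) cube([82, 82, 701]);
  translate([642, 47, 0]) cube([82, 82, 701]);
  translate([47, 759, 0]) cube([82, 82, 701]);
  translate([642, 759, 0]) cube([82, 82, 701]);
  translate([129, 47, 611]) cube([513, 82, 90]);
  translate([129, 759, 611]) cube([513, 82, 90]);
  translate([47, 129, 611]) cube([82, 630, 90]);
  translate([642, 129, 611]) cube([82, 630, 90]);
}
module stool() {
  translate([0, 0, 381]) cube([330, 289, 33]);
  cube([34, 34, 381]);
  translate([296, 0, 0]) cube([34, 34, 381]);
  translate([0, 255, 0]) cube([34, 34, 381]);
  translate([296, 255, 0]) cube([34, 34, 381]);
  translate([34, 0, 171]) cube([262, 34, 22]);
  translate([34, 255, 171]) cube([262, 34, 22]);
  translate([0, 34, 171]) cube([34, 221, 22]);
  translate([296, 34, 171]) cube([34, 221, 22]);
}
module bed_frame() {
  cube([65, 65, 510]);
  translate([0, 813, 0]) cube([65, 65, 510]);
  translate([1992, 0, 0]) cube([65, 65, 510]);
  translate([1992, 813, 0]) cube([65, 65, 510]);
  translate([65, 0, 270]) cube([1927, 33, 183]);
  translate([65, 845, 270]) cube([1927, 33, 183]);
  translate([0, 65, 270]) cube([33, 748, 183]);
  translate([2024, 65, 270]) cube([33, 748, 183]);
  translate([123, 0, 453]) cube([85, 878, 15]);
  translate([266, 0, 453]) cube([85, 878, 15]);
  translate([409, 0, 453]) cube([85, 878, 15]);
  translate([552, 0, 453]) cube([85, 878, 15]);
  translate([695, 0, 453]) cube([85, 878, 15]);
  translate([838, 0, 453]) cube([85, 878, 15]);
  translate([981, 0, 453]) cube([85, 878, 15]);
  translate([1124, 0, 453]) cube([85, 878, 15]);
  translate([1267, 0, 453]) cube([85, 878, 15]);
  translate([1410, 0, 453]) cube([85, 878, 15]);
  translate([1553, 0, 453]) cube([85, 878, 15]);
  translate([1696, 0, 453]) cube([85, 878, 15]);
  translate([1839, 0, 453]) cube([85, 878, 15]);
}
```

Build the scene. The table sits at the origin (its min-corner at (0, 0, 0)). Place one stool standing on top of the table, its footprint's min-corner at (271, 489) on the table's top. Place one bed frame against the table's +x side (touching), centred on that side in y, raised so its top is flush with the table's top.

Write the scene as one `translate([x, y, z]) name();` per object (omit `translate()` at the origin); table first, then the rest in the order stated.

table();
translate([271, 489, 748]) stool();
translate([771, 5, 238]) bed_frame();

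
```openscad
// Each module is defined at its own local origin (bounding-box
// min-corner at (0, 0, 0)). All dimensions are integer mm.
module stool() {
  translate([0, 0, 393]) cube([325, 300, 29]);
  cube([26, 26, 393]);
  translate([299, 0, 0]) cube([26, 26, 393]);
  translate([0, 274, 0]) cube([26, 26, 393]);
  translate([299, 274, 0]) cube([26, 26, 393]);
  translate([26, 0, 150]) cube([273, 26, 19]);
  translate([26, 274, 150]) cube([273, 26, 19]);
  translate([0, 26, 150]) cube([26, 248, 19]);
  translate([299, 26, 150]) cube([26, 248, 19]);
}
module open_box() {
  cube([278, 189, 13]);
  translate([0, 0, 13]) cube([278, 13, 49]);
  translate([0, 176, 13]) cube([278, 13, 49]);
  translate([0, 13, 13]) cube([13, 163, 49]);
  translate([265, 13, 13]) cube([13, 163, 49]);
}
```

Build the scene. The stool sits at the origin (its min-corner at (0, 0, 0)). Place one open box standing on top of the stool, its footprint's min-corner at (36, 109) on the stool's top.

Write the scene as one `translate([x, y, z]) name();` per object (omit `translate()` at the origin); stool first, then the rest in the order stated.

stool();
translate([36, 109, 422]) open_box();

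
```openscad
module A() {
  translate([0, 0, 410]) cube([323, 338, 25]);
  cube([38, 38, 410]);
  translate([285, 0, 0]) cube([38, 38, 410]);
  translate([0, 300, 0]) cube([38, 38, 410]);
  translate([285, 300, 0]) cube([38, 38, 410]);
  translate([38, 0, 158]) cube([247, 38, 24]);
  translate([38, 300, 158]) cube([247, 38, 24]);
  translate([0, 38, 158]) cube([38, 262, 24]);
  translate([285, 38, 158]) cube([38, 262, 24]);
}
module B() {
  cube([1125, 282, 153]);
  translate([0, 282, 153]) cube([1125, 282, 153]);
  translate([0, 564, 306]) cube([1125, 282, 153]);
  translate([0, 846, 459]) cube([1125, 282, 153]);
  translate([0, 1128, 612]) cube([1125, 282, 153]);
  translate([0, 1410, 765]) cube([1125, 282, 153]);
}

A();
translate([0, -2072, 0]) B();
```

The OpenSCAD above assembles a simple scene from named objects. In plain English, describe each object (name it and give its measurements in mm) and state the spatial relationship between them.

A is a simple wooden stool: a rectangular seat 323 mm (x) by 338 mm (y), 25 mm thick, top face at z = 435 mm, on four square legs, each 38×38 mm in cross-section. The legs rest on z = 0, each flush with a corner of the seat. Four stretchers, 38 mm wide and 24 mm tall, connect adjacent legs with their undersides at z = 158 mm, each running between the inner faces of the legs it joins and aligned with the legs' outer faces on the other axis.

B is a straight staircase of 6 solid steps. Each step is 1125 mm wide (x), 282 mm deep (y, the going) and 153 mm tall (the rise). The first step rests on the floor; each subsequent step sits one going further in +y and one rise higher in +z, directly behind and above the previous step with no overlap.

The staircase is on the floor beside the stool on its −y side.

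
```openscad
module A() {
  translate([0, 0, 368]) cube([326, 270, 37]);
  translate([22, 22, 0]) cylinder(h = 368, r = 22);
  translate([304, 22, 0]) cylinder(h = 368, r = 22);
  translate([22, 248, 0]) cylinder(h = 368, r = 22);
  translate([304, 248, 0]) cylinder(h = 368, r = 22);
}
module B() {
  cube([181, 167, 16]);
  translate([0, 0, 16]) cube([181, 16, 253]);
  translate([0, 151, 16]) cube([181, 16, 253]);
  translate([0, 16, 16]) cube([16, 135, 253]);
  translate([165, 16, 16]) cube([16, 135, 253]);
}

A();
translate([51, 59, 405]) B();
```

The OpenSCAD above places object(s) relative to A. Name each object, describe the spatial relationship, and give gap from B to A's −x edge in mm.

A is a stool. B is an open box. The open box is on top of the stool. The gap from the open box to the stool's −x edge is 51 mm.

The open box's min-x is at 51; the stool's min-x is 0; gap = 51 mm.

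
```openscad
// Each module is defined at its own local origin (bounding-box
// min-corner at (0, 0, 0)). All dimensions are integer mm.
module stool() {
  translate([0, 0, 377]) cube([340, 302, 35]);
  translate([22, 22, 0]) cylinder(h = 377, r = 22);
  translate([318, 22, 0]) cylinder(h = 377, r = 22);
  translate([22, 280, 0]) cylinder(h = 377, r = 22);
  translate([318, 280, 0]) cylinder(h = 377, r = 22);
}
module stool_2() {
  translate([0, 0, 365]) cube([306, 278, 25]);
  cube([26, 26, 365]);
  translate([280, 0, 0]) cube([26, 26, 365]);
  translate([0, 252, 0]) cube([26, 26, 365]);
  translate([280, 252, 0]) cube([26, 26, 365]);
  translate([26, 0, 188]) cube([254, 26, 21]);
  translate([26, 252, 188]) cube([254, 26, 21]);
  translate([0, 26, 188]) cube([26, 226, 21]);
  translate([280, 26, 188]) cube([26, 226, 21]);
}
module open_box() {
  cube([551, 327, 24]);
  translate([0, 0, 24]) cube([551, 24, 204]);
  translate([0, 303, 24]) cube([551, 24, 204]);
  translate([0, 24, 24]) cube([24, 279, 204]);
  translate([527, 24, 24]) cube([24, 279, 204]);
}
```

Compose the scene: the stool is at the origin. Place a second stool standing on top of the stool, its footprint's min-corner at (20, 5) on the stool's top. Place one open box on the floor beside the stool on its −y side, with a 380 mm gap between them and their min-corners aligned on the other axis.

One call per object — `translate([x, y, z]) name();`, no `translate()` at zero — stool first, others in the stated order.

stool();
translate([20, 5, 412]) stool_2();
translate([0, -707, 0]) open_box();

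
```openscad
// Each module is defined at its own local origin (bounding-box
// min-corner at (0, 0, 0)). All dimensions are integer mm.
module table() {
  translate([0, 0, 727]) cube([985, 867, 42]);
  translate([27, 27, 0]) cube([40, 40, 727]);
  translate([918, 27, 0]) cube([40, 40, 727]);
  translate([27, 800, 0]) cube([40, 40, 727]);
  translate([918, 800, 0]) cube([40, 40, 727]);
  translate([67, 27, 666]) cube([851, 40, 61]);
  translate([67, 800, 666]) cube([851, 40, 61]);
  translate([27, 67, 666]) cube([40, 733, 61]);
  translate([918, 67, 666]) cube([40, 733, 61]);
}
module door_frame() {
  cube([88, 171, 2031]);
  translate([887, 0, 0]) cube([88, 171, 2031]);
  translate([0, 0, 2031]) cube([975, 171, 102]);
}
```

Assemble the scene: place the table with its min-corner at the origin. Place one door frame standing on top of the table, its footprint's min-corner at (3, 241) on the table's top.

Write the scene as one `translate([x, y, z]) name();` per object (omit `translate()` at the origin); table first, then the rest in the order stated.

table();
translate([3, 241, 769]) door_frame();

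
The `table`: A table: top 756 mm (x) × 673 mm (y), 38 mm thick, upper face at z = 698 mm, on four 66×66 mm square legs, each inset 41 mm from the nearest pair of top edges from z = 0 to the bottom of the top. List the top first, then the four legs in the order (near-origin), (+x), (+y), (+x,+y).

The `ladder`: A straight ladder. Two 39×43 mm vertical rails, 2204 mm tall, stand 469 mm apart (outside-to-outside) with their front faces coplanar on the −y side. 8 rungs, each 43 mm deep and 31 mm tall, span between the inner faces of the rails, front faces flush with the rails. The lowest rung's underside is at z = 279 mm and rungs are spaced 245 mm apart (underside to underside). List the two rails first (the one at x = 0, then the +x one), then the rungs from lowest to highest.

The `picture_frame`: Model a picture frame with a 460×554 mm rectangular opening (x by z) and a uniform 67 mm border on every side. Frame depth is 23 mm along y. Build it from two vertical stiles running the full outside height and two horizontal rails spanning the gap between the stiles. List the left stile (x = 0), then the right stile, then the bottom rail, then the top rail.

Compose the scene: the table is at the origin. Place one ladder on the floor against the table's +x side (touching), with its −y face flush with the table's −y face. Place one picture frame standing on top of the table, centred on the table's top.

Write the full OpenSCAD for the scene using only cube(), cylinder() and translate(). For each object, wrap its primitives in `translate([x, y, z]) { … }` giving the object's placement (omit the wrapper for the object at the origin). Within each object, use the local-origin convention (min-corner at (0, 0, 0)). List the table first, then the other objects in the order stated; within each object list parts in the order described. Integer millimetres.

translate([0, 0, 660]) cube([756, 673, 38]);
translate([41, 41, 0]) cube([66, 66, 660]);
translate([649, 41, 0]) cube([66, 66, 660]);
translate([41, 566, 0]) cube([66, 66, 660]);
translate([649, 566, 0]) cube([66, 66, 660]);
translate([756, 0, 0]) {
  cube([39, 43, 2204]);
  translate([430, 0, 0]) cube([39, 43, 2204]);
  translate([39, 0, 279]) cube([391, 43, 31]);
  translate([39, 0, 524]) cube([391, 43, 31]);
  translate([39, 0, 769]) cube([391, 43, 31]);
  translate([39, 0, 1014]) cube([391, 43, 31]);
  translate([39, 0, 1259]) cube([391, 43, 31]);
  translate([39, 0, 1504]) cube([391, 43, 31]);
  translate([39, 0, 1749]) cube([391, 43, 31]);
  translate([39, 0, 1994]) cube([391, 43, 31]);
}
translate([81, 325, 698]) {
  cube([67, 23, 688]);
  translate([527, 0, 0]) cube([67, 23, 688]);
  translate([67, 0, 0]) cube([460, 23, 67]);
  translate([67, 0, 621]) cube([460, 23, 67]);
}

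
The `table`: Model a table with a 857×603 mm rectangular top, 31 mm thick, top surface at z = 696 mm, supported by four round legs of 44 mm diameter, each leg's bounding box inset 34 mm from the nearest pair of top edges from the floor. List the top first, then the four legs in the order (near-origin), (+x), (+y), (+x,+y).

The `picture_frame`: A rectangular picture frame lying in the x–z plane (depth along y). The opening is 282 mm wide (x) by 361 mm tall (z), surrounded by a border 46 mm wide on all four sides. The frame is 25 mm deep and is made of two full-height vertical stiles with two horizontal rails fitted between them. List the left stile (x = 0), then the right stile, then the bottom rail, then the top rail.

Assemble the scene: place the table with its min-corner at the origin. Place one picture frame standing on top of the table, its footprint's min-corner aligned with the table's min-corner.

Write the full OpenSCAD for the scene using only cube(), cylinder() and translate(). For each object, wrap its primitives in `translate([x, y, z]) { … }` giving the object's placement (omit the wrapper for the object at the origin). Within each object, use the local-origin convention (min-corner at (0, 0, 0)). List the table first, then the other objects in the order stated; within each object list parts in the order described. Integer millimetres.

translate([0, 0, 665]) cube([857, 603, 31]);
translate([56, 56, 0]) cylinder(h = 665, r = 22);
translate([801, 56, 0]) cylinder(h = 665, r = 22);
translate([56, 547, 0]) cylinder(h = 665, r = 22);
translate([801, 547, 0]) cylinder(h = 665, r = 22);
translate([0, 0, 696]) {
  cube([46, 25, 453]);
  translate([328, 0, 0]) cube([46, 25, 453]);
  translate([46, 0, 0]) cube([282, 25, 46]);
  translate([46, 0, 407]) cube([282, 25, 46]);
}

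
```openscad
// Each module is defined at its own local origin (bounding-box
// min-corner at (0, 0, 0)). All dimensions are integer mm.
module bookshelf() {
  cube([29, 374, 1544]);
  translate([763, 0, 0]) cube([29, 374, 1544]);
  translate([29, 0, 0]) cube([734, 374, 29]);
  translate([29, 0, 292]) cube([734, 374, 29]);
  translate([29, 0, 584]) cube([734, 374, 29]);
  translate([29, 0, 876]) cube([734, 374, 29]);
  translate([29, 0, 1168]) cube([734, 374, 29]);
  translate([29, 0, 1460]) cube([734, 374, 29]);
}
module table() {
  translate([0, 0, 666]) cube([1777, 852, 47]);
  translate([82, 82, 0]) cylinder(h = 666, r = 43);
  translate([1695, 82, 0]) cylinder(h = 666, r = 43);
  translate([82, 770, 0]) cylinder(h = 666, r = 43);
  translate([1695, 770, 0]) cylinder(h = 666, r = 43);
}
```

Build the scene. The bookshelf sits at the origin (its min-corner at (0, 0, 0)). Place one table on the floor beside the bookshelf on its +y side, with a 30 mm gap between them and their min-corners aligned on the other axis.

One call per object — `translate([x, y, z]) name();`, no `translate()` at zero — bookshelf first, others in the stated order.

bookshelf();
translate([0, 404, 0]) table();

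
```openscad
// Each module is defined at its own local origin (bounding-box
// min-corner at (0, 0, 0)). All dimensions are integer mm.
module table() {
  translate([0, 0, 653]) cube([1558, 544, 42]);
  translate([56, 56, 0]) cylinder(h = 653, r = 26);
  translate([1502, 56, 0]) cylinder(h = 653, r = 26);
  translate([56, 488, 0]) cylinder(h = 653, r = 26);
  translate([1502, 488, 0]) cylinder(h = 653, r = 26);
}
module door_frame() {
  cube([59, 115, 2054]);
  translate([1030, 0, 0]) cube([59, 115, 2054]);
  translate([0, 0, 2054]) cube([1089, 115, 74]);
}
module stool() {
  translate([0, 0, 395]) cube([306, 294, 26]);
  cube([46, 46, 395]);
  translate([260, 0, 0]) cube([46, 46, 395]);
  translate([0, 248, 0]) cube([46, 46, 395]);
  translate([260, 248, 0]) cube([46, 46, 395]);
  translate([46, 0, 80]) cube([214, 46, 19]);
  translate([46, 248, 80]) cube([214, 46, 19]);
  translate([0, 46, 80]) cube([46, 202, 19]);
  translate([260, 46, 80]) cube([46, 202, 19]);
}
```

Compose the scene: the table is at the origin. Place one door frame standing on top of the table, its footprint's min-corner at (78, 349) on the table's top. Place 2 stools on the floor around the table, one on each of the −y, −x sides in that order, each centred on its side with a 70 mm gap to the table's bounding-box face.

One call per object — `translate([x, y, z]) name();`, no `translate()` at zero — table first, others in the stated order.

table();
translate([78, 349, 695]) door_frame();
translate([626, -364, 0]) stool();
translate([-376, 125, 0]) stool();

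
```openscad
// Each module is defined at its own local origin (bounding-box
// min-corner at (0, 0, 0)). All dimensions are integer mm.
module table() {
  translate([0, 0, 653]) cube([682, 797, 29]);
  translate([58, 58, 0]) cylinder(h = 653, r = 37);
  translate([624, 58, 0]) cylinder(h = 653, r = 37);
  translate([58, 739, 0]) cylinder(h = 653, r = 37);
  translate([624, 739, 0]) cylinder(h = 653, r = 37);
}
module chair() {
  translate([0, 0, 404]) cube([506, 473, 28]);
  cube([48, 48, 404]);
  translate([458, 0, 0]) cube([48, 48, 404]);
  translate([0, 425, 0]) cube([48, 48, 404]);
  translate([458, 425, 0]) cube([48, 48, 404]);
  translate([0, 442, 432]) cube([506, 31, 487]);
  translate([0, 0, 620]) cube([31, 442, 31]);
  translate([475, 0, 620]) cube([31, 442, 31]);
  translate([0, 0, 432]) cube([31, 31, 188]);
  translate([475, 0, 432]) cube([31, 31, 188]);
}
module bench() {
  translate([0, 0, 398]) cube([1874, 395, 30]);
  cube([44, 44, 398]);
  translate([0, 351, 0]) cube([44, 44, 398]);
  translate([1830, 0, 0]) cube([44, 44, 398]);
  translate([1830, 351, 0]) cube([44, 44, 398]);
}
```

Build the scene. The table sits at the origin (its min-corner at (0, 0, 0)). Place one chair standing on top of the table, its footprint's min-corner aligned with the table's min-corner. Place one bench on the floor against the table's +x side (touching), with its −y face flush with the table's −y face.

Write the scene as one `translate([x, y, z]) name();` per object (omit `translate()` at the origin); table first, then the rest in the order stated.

table();
translate([0, 0, 682]) chair();
translate([682, 0, 0]) bench();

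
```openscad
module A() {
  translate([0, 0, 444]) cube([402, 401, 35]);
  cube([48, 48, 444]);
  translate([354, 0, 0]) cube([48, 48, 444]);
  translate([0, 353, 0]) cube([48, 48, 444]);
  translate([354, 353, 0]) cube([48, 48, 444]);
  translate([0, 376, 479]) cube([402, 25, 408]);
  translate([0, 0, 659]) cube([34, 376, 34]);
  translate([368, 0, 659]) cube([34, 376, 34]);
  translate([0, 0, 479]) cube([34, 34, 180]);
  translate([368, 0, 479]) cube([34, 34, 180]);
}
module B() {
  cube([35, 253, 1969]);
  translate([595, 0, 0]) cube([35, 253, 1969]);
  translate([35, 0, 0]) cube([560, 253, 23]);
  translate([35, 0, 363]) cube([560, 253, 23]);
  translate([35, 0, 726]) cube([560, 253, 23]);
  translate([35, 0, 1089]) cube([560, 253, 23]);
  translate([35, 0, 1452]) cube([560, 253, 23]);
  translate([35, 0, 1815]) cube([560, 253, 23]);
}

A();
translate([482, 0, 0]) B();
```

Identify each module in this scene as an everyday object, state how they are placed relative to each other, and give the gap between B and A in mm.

The bookshelf's nearest face is 80 mm from the chair's +x face.

A is a chair. B is a bookshelf. The bookshelf is on the floor beside the chair on its +x side. The gap between the bookshelf and the chair is 80 mm.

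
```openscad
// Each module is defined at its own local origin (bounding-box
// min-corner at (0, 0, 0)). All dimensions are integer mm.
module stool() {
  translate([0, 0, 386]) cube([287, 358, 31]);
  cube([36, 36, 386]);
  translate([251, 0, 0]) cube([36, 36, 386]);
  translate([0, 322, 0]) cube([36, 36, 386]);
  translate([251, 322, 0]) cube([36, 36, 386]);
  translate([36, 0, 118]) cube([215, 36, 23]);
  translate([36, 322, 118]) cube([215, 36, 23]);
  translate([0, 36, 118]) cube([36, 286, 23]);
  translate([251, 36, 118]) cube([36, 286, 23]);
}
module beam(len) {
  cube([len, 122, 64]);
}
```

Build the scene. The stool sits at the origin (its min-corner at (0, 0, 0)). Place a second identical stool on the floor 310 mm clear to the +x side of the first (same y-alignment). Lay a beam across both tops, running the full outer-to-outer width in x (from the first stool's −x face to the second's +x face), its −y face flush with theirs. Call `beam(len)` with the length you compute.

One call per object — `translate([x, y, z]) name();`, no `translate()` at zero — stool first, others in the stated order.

stool();
translate([597, 0, 0]) stool();
translate([0, 0, 417]) beam(884);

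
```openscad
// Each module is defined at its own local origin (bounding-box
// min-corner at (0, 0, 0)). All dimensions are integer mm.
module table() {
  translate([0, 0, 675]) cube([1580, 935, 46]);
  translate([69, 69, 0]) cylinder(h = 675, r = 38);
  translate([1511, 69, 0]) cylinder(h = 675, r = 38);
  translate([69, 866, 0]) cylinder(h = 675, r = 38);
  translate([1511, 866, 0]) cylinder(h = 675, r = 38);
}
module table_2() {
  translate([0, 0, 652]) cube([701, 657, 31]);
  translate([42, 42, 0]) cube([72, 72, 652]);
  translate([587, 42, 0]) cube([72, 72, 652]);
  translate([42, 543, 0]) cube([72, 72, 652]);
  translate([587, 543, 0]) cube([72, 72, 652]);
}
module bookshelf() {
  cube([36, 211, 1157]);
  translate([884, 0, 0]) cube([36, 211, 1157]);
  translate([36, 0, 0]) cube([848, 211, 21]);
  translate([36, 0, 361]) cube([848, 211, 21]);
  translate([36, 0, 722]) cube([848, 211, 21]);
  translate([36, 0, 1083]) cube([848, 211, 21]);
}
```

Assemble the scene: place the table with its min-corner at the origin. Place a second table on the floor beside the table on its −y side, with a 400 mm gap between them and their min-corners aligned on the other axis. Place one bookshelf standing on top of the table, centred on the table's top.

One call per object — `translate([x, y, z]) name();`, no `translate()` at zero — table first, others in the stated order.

table();
translate([0, -1057, 0]) table_2();
translate([330, 362, 721]) bookshelf();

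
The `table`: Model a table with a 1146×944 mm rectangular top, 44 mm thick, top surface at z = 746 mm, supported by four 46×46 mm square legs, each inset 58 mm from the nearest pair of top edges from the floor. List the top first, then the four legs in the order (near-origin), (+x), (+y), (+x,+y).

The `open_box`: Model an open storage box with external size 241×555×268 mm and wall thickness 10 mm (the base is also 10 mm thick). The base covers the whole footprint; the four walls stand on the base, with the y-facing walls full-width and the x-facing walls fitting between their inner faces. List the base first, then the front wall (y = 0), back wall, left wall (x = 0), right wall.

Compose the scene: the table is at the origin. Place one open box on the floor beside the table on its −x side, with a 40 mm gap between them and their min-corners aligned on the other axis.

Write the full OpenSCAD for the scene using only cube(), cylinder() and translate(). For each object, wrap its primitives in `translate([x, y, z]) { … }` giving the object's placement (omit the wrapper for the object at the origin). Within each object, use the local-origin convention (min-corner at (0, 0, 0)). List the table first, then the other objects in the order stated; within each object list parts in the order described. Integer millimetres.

translate([0, 0, 702]) cube([1146, 944, 44]);
translate([58, 58, 0]) cube([46, 46, 702]);
translate([1042, 58, 0]) cube([46, 46, 702]);
translate([58, 840, 0]) cube([46, 46, 702]);
translate([1042, 840, 0]) cube([46, 46, 702]);
translate([-281, 0, 0]) {
  cube([241, 555, 10]);
  translate([0, 0, 10]) cube([241, 10, 258]);
  translate([0, 545, 10]) cube([241, 10, 258]);
  translate([0, 10, 10]) cube([10, 535, 258]);
  translate([231, 10, 10]) cube([10, 535, 258]);
}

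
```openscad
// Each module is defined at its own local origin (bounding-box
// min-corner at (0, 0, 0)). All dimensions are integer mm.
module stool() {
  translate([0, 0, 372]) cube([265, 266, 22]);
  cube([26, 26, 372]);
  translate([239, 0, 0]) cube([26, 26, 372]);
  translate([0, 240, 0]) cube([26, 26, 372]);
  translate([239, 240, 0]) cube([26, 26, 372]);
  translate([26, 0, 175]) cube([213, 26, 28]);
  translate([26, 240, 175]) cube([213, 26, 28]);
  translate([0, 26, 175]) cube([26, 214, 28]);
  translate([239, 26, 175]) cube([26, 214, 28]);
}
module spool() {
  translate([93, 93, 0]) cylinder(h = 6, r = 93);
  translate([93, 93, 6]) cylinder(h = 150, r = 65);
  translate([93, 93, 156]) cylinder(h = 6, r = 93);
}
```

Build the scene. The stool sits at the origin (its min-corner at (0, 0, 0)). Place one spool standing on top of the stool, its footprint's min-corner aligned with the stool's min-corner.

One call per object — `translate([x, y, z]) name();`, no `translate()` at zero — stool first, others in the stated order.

stool();
translate([0, 0, 394]) spool();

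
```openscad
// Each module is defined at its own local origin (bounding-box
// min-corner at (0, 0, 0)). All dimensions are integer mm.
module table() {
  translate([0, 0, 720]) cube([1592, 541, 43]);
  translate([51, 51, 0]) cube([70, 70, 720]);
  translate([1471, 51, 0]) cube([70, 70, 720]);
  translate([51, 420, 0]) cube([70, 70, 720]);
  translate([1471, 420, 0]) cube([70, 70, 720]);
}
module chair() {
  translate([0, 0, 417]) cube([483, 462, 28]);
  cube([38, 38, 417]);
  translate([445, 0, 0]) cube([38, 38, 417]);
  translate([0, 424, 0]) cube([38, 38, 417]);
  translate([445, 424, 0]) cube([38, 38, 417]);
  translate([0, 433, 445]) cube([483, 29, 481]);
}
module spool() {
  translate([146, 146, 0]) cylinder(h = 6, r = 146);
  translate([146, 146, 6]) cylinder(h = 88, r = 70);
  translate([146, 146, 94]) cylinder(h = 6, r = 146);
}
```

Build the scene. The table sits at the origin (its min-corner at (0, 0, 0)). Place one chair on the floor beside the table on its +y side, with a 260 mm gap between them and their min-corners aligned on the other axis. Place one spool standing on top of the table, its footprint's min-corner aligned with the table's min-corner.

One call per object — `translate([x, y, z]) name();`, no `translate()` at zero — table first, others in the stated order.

table();
translate([0, 801, 0]) chair();
translate([0, 0, 763]) spool();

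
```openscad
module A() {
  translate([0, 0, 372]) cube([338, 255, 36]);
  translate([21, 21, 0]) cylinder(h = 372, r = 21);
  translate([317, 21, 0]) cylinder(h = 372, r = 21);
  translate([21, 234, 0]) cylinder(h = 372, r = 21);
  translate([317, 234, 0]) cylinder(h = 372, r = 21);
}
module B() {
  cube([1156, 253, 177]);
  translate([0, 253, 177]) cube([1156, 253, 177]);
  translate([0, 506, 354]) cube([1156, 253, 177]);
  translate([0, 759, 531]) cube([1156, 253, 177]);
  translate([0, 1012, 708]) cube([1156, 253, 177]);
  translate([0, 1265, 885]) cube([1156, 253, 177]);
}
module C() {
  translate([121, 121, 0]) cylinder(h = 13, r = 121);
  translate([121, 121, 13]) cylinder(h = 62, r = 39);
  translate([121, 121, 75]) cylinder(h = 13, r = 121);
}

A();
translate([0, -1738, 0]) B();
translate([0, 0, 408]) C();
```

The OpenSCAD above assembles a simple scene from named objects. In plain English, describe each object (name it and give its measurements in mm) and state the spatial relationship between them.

A is a four-legged stool. The seat is 338×255 mm, 36 mm thick, top at z = 408 mm. It stands on four round legs, each 42 mm in diameter, from z = 0 to the seat underside, each leg's axis is inset half a diameter from the nearest pair of seat edges (so the leg's bounding box is flush with the corner).

B is a run of 6 identical solid stair steps. Each tread is 1156×253 mm and each step block is 177 mm high. Step 1 rests on the floor; step k is offset from step 1 by (k−1)×253 mm in y and (k−1)×177 mm in z.

C is a spool: two coaxial disc flanges of radius 121 mm and thickness 13 mm, joined by a core cylinder of radius 39 mm and height 62 mm. The lower flange rests on z = 0 and the three cylinders share a vertical axis.

The staircase is on the floor beside the stool on its −y side. The spool is on top of the stool.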